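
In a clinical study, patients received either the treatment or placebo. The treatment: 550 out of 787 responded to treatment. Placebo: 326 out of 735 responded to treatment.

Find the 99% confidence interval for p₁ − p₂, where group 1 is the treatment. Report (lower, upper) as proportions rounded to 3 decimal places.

(0.192, 0.319)

p̂₁ = 550/787 = 0.6989 and p̂₂ = 326/735 = 0.4435.
SE₁ = √(p̂₁(1−p̂₁)/n₁) = √(0.6989·0.3011/787) = 0.01635; SE₂ = √(0.4435·0.5565/735) = 0.01832.
Independent samples: SE of the difference = √(SE₁² + SE₂²) = √(0.0002673225 + 0.0003356224) = 0.02455.
z* for 99% confidence is 2.576, so the margin of error is 2.576 × 0.02455 = 0.06324.
Point estimate p̂₁ − p̂₂ = 0.6989 − 0.4435 = 0.2554.
0.2554 ± 0.06324 → (0.192, 0.319).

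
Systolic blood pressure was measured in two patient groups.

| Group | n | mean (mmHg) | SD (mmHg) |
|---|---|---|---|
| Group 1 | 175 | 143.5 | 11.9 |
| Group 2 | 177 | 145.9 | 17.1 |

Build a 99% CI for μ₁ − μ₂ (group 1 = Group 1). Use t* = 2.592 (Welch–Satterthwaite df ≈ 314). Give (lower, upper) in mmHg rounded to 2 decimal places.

Per-group SEs: s₁/√n₁ = 11.9/√175 = 0.8996, s₂/√n₂ = 17.1/√177 = 1.2853.
Unpooled SE of the difference: √(0.80928016 + 1.65199609) = 1.5688.
Margin of error = t* · SE = 2.592 × 1.5688 = 4.0663.
x̄₁ − x̄₂ = 143.5 − 145.9 = -2.4000.
CI: -2.4000 ± 4.0663 = (-6.47, 1.67).

(-6.47, 1.67)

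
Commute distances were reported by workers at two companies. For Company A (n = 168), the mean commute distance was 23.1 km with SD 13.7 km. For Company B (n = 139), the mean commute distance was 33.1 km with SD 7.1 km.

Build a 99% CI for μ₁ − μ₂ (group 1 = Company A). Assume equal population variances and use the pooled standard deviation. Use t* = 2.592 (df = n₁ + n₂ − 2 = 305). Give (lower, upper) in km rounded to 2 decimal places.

Pooled variance s_p² = [167·13.7² + 138·7.1²] / (168+139−2) = 125.5764, so s_p = 11.2061.
SE_diff = s_p·√(1/n₁ + 1/n₂) = 11.2061·√(1/168 + 1/139) = 1.2849.
t* = 2.592; margin = 2.592 × 1.2849 = 3.3305.
Difference = 23.1 − 33.1 = -10.0000.
-10.0000 ± 3.3305 → (-13.33, -6.67).

(-13.33, -6.67)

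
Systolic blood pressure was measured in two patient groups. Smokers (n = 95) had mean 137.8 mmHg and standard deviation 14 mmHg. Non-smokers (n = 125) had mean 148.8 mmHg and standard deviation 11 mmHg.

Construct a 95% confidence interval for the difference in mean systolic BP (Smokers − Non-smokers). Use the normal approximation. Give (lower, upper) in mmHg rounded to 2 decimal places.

Standard errors of each mean: 14/√95 = 1.4364 and 11/√125 = 0.9839.
SE(x̄₁ − x̄₂) = √(1.4364² + 0.9839²) = 1.7411 for independent samples with unequal variances.
With z* = 1.960, the margin is 1.960 × 1.7411 = 3.4126.
x̄₁ − x̄₂ = 137.8 − 148.8 = -11.0000; the interval is -11.0000 ± 3.4126 = (-14.41, -7.59).

(-14.41, -7.59)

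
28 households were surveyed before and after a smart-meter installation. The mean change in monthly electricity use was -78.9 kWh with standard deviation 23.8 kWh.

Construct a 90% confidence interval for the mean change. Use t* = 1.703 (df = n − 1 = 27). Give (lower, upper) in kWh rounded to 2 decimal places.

This is a matched-pairs design, so SE = s_d/√n = 23.8/√28 = 4.4978.
Margin = 1.703 × 4.4978 = 7.6598; the interval is -78.9 ± 7.6598 = (-86.56, -71.24).

(-86.56, -71.24)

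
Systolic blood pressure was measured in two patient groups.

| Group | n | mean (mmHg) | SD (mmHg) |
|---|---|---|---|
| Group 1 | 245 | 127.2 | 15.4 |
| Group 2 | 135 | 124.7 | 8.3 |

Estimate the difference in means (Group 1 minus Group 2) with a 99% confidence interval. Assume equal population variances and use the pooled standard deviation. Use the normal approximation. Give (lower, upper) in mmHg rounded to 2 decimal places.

s_p = √[((n₁−1)s₁² + (n₂−1)s₂²)/(n₁+n₂−2)] = √[(244·15.4² + 134·8.3²)/378] = 13.3232.
SE = 13.3232·√(1/245 + 1/135) = 1.4281.
With z* = 2.576, margin = 2.576 × 1.4281 = 3.6788.
x̄₁ − x̄₂ = 127.2 − 124.7 = 2.5000; interval 2.5000 ± 3.6788 = (-1.18, 6.18).

(-1.18, 6.18)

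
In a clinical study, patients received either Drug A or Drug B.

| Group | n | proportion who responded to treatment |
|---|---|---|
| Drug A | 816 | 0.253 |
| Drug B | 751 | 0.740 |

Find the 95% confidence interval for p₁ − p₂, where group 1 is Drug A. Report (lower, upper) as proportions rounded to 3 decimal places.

SE₁ = √(p̂₁(1−p̂₁)/n₁) = √(0.2530·0.7470/816) = 0.01522; SE₂ = √(0.7400·0.2600/751) = 0.01601.
Independent samples: SE of the difference = √(SE₁² + SE₂²) = √(0.0002316484 + 0.0002563201) = 0.02209.
z* for 95% confidence is 1.960, so the margin of error is 1.960 × 0.02209 = 0.04330.
Point estimate p̂₁ − p̂₂ = 0.2530 − 0.7400 = -0.4870.
-0.4870 ± 0.04330 → (-0.530, -0.444).

(-0.530, -0.444)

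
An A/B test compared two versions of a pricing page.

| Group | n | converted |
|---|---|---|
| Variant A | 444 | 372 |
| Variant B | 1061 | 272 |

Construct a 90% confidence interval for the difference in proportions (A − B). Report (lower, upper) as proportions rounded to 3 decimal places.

(0.545, 0.618)

First, p̂₁ = 372/444 = 0.8378; p̂₂ = 272/1061 = 0.2564.
The two standard errors are √(0.8378×0.1622/444) = 0.01749 and √(0.2564×0.7436/1061) = 0.01341.
Because the samples are independent, SE_diff = √(0.01749² + 0.01341²) = 0.02204.
Using z* = 1.645 for 90%, ME = 1.645 × 0.02204 = 0.03626.
p̂₁ − p̂₂ = 0.5814; interval 0.5814 ± 0.03626 gives (0.545, 0.618).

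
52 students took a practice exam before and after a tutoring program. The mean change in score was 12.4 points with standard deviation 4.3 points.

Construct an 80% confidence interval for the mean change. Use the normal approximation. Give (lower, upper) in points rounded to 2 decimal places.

(11.64, 13.16)

Paired design: SE = s_d/√n = 4.3/√52 = 0.5963.
z* = 1.282; margin of error = 1.282 × 0.5963 = 0.7645.
12.4 ± 0.7645 → (11.64, 13.16).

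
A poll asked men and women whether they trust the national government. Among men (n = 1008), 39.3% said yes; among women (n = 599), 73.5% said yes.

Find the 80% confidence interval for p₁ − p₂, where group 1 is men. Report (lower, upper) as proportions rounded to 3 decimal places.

(-0.372, -0.312)

SE₁ = √(p̂₁(1−p̂₁)/n₁) = √(0.3930·0.6070/1008) = 0.01538; SE₂ = √(0.7350·0.2650/599) = 0.01803.
Independent samples: SE of the difference = √(SE₁² + SE₂²) = √(0.0002365444 + 0.0003250809) = 0.02370.
z* for 80% confidence is 1.282, so the margin of error is 1.282 × 0.02370 = 0.03038.
Point estimate p̂₁ − p̂₂ = 0.3930 − 0.7350 = -0.3420.
-0.3420 ± 0.03038 → (-0.372, -0.312).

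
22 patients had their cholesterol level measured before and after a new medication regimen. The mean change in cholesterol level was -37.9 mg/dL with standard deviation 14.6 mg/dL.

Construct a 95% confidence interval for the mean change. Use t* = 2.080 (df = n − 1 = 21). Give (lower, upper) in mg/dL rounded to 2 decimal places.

This is a matched-pairs design, so SE = s_d/√n = 14.6/√22 = 3.1127.
Margin = 2.080 × 3.1127 = 6.4744; the interval is -37.9 ± 6.4744 = (-44.37, -31.43).

(-44.37, -31.43)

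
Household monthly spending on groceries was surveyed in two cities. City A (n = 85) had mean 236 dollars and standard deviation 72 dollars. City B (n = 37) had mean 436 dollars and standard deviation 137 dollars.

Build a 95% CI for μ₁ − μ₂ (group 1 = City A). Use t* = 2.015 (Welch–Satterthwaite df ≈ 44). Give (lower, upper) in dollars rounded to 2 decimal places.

Standard errors of each mean: 72/√85 = 7.8095 and 137/√37 = 22.5227.
SE(x̄₁ − x̄₂) = √(7.8095² + 22.5227²) = 23.8382 for independent samples with unequal variances.
With t* = 2.015, the margin is 2.015 × 23.8382 = 48.0340.
x̄₁ − x̄₂ = 236 − 436 = -200.0000; the interval is -200.0000 ± 48.0340 = (-248.03, -151.97).

(-248.03, -151.97)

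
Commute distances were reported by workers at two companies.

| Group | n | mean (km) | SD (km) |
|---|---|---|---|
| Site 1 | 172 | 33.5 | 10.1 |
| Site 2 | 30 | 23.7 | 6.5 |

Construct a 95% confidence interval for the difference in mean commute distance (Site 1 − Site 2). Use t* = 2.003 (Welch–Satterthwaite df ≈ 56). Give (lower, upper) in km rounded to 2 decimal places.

SE₁ = s₁/√n₁ = 10.1/√172 = 0.7701; SE₂ = 6.5/√30 = 1.1867.
Independent samples, unequal variances: SE_diff = √(SE₁² + SE₂²) = √(0.59305401 + 1.40825689) = 1.4147.
t* = 2.003, so margin of error = 2.003 × 1.4147 = 2.8336.
Difference in means = 33.5 − 23.7 = 9.8000.
9.8000 ± 2.8336 → (6.97, 12.63).

(6.97, 12.63)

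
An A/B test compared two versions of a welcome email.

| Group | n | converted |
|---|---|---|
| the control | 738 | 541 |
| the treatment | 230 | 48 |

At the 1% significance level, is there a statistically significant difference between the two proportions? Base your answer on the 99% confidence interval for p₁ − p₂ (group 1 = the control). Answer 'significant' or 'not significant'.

significant

p̂₁ = 541/738 = 0.7331 and p̂₂ = 48/230 = 0.2087.
SE₁ = √(p̂₁(1−p̂₁)/n₁) = √(0.7331·0.2669/738) = 0.01628; SE₂ = √(0.2087·0.7913/230) = 0.02680.
Independent samples: SE of the difference = √(SE₁² + SE₂²) = √(0.0002650384 + 0.00071824) = 0.03136.
z* for 99% confidence is 2.576, so the margin of error is 2.576 × 0.03136 = 0.08078.
Point estimate p̂₁ − p̂₂ = 0.7331 − 0.2087 = 0.5244.
0.5244 ± 0.08078 → (0.44362, 0.60518).
The interval (0.44362, 0.60518) does not contain 0, so the difference is significant.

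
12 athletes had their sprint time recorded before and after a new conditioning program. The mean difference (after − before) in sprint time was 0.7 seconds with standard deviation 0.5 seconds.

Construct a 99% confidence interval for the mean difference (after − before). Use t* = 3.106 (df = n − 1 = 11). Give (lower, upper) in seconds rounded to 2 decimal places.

(0.25, 1.15)

Paired design: SE = s_d/√n = 0.5/√12 = 0.1443.
t* = 3.106; margin of error = 3.106 × 0.1443 = 0.4482.
0.7 ± 0.4482 → (0.25, 1.15).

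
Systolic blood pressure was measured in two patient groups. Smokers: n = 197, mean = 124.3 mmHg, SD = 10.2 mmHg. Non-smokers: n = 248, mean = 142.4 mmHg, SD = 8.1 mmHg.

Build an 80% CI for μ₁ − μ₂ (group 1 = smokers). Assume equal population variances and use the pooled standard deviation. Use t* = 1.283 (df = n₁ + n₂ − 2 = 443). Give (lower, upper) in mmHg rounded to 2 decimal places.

s_p = √[((n₁−1)s₁² + (n₂−1)s₂²)/(n₁+n₂−2)] = √[(196·10.2² + 247·8.1²)/443] = 9.0892.
SE = 9.0892·√(1/197 + 1/248) = 0.8675.
With t* = 1.283, margin = 1.283 × 0.8675 = 1.1130.
x̄₁ − x̄₂ = 124.3 − 142.4 = -18.1000; interval -18.1000 ± 1.1130 = (-19.21, -16.99).

(-19.21, -16.99)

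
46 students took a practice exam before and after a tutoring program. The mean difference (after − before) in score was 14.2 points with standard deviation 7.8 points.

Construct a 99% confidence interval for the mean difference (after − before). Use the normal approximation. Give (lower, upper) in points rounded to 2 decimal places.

(11.24, 17.16)

This is a matched-pairs design, so SE = s_d/√n = 7.8/√46 = 1.1500.
Margin = 2.576 × 1.1500 = 2.9624; the interval is 14.2 ± 2.9624 = (11.24, 17.16).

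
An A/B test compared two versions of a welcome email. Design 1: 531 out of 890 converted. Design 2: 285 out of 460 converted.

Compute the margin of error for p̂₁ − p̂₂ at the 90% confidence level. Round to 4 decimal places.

0.0460

First, p̂₁ = 531/890 = 0.5966; p̂₂ = 285/460 = 0.6196.
The two standard errors are √(0.5966×0.4034/890) = 0.01644 and √(0.6196×0.3804/460) = 0.02264.
Because the samples are independent, SE_diff = √(0.01644² + 0.02264²) = 0.02798.
Using z* = 1.645 for 90%, ME = 1.645 × 0.02798 = 0.04603.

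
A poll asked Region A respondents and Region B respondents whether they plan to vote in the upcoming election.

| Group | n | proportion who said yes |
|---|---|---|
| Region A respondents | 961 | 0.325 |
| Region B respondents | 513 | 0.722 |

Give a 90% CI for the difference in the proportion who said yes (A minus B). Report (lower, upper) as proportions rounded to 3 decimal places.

SE₁ = √(p̂₁(1−p̂₁)/n₁) = √(0.3250·0.6750/961) = 0.01511; SE₂ = √(0.7220·0.2780/513) = 0.01978.
Independent samples: SE of the difference = √(SE₁² + SE₂²) = √(0.0002283121 + 0.0003912484) = 0.02489.
z* for 90% confidence is 1.645, so the margin of error is 1.645 × 0.02489 = 0.04094.
Point estimate p̂₁ − p̂₂ = 0.3250 − 0.7220 = -0.3970.
-0.3970 ± 0.04094 → (-0.438, -0.356).

(-0.438, -0.356)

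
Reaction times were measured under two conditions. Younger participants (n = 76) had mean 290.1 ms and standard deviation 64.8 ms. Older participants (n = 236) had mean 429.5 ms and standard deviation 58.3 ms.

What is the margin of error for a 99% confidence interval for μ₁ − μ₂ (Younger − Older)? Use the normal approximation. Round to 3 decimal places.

21.499

SE₁ = s₁/√n₁ = 64.8/√76 = 7.4331; SE₂ = 58.3/√236 = 3.7950.
Independent samples, unequal variances: SE_diff = √(SE₁² + SE₂²) = √(55.25097561 + 14.402025) = 8.3458.
z* = 2.576, so margin of error = 2.576 × 8.3458 = 21.4988.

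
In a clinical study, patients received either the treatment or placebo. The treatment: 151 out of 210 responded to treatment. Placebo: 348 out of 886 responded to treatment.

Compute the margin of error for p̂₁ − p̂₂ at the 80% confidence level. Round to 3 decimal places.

First, p̂₁ = 151/210 = 0.7190; p̂₂ = 348/886 = 0.3928.
The two standard errors are √(0.7190×0.2810/210) = 0.03102 and √(0.3928×0.6072/886) = 0.01641.
Because the samples are independent, SE_diff = √(0.03102² + 0.01641²) = 0.03509.
Using z* = 1.282 for 80%, ME = 1.282 × 0.03509 = 0.04499.

0.045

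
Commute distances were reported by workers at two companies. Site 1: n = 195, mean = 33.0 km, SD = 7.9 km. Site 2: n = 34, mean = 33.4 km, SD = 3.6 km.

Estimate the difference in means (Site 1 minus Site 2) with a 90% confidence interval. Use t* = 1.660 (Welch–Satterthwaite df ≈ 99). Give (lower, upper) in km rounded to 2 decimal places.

(-1.79, 0.99)

Standard errors of each mean: 7.9/√195 = 0.5657 and 3.6/√34 = 0.6174.
SE(x̄₁ − x̄₂) = √(0.5657² + 0.6174²) = 0.8374 for independent samples with unequal variances.
With t* = 1.660, the margin is 1.660 × 0.8374 = 1.3901.
x̄₁ − x̄₂ = 33.0 − 33.4 = -0.4000; the interval is -0.4000 ± 1.3901 = (-1.79, 0.99).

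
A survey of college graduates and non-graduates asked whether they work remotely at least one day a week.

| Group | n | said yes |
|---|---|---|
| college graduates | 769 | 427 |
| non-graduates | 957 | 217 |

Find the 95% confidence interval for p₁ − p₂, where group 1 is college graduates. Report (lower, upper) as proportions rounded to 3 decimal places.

Sample proportions: 427/769 = 0.5553, 217/957 = 0.2268.
Each SE is √(p̂(1−p̂)/n): √(0.5553·0.4447/769) = 0.01792 and √(0.2268·0.7732/957) = 0.01354.
SE(p̂₁ − p̂₂) = √(SE₁² + SE₂²) = √(0.0003211264 + 0.0001833316) = 0.02246, since the two samples are independent.
At 95% confidence z* = 1.960; margin = 1.960 × 0.02246 = 0.04402.
The difference is 0.5553 − 0.2268 = 0.3285, so the interval is 0.3285 ± 0.04402 = (0.284, 0.373).

(0.284, 0.373)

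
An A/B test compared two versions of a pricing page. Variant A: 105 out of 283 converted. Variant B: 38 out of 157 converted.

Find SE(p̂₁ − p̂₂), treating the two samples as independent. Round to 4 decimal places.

0.0446

p̂₁ = 105/283 = 0.3710 and p̂₂ = 38/157 = 0.2420.
SE₁ = √(p̂₁(1−p̂₁)/n₁) = √(0.3710·0.6290/283) = 0.02872; SE₂ = √(0.2420·0.7580/157) = 0.03418.
Independent samples: SE of the difference = √(SE₁² + SE₂²) = √(0.0008248384 + 0.0011682724) = 0.04464.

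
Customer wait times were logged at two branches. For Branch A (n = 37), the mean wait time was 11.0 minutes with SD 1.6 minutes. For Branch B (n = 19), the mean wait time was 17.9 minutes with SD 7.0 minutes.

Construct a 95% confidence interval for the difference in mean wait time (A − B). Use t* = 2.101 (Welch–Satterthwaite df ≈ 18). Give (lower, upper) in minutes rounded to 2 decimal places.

Per-group SEs: s₁/√n₁ = 1.6/√37 = 0.2630, s₂/√n₂ = 7.0/√19 = 1.6059.
Unpooled SE of the difference: √(0.069169 + 2.57891481) = 1.6273.
Margin of error = t* · SE = 2.101 × 1.6273 = 3.4190.
x̄₁ − x̄₂ = 11.0 − 17.9 = -6.9000.
CI: -6.9000 ± 3.4190 = (-10.32, -3.48).

(-10.32, -3.48)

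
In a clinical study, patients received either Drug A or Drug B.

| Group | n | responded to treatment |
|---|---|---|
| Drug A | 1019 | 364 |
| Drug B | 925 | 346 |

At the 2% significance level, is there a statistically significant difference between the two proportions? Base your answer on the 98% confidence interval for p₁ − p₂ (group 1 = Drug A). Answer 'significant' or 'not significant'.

not significant

First, p̂₁ = 364/1019 = 0.3572; p̂₂ = 346/925 = 0.3741.
The two standard errors are √(0.3572×0.6428/1019) = 0.01501 and √(0.3741×0.6259/925) = 0.01591.
Because the samples are independent, SE_diff = √(0.01501² + 0.01591²) = 0.02187.
Using z* = 2.326 for 98%, ME = 2.326 × 0.02187 = 0.05087.
p̂₁ − p̂₂ = -0.0169; interval -0.0169 ± 0.05087 gives (-0.06777, 0.03397).
The interval (-0.06777, 0.03397) contains 0, so the difference is not significant.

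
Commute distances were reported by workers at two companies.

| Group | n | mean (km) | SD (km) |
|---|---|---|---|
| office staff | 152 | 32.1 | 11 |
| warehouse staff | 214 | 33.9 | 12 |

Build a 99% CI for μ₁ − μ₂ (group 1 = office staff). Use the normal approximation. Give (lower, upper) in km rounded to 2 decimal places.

(-4.92, 1.32)

Per-group SEs: s₁/√n₁ = 11/√152 = 0.8922, s₂/√n₂ = 12/√214 = 0.8203.
Unpooled SE of the difference: √(0.79602084 + 0.67289209) = 1.2120.
Margin of error = z* · SE = 2.576 × 1.2120 = 3.1221.
x̄₁ − x̄₂ = 32.1 − 33.9 = -1.8000.
CI: -1.8000 ± 3.1221 = (-4.92, 1.32).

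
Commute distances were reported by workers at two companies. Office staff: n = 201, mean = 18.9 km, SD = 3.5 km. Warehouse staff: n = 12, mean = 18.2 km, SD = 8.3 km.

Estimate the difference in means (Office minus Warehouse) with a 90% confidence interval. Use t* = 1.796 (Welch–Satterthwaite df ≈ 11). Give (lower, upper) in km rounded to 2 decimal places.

(-3.63, 5.03)

Standard errors of each mean: 3.5/√201 = 0.2469 and 8.3/√12 = 2.3960.
SE(x̄₁ − x̄₂) = √(0.2469² + 2.3960²) = 2.4087 for independent samples with unequal variances.
With t* = 1.796, the margin is 1.796 × 2.4087 = 4.3260.
x̄₁ − x̄₂ = 18.9 − 18.2 = 0.7000; the interval is 0.7000 ± 4.3260 = (-3.63, 5.03).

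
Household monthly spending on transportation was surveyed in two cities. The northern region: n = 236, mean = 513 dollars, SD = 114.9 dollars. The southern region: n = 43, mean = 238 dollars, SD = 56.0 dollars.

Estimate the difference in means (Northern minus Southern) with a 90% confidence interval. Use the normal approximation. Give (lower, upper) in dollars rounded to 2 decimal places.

(256.33, 293.67)

Standard errors of each mean: 114.9/√236 = 7.4794 and 56.0/√43 = 8.5399.
SE(x̄₁ − x̄₂) = √(7.4794² + 8.5399²) = 11.3522 for independent samples with unequal variances.
With z* = 1.645, the margin is 1.645 × 11.3522 = 18.6744.
x̄₁ − x̄₂ = 513 − 238 = 275.0000; the interval is 275.0000 ± 18.6744 = (256.33, 293.67).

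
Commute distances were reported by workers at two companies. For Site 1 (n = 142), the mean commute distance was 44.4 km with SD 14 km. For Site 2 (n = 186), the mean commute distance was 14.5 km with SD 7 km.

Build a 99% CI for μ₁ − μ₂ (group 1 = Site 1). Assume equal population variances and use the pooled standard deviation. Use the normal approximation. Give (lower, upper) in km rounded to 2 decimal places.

s_p = √[((n₁−1)s₁² + (n₂−1)s₂²)/(n₁+n₂−2)] = √[(141·14² + 185·7²)/326] = 10.6104.
SE = 10.6104·√(1/142 + 1/186) = 1.1824.
With z* = 2.576, margin = 2.576 × 1.1824 = 3.0459.
x̄₁ − x̄₂ = 44.4 − 14.5 = 29.9000; interval 29.9000 ± 3.0459 = (26.85, 32.95).

(26.85, 32.95)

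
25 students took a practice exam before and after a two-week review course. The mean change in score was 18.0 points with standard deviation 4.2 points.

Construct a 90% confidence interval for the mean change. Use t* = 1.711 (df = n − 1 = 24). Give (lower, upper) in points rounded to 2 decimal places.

Paired design: SE = s_d/√n = 4.2/√25 = 0.8400.
t* = 1.711; margin of error = 1.711 × 0.8400 = 1.4372.
18.0 ± 1.4372 → (16.56, 19.44).

(16.56, 19.44)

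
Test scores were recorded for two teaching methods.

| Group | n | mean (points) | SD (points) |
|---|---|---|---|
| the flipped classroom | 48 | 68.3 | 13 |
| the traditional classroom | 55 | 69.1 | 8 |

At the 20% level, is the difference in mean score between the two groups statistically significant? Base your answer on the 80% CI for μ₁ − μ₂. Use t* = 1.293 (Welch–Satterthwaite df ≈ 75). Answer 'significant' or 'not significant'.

Standard errors of each mean: 13/√48 = 1.8764 and 8/√55 = 1.0787.
SE(x̄₁ − x̄₂) = √(1.8764² + 1.0787²) = 2.1644 for independent samples with unequal variances.
With t* = 1.293, the margin is 1.293 × 2.1644 = 2.7986.
x̄₁ − x̄₂ = 68.3 − 69.1 = -0.8000; the interval is -0.8000 ± 2.7986 = (-3.5986, 1.9986).
The interval (-3.5986, 1.9986) contains 0, so the difference is not significant.

not significant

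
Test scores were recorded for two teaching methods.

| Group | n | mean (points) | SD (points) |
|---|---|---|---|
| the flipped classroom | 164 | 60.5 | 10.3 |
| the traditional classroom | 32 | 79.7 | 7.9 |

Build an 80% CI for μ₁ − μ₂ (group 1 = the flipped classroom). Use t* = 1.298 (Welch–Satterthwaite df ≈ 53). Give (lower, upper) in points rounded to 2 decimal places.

(-21.29, -17.11)

SE₁ = s₁/√n₁ = 10.3/√164 = 0.8043; SE₂ = 7.9/√32 = 1.3965.
Independent samples, unequal variances: SE_diff = √(SE₁² + SE₂²) = √(0.64689849 + 1.95021225) = 1.6116.
t* = 1.298, so margin of error = 1.298 × 1.6116 = 2.0919.
Difference in means = 60.5 − 79.7 = -19.2000.
-19.2000 ± 2.0919 → (-21.29, -17.11).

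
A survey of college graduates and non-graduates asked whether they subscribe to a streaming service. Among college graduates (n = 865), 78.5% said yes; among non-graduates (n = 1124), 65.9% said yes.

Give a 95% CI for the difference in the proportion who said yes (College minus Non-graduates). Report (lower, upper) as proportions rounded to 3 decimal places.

(0.087, 0.165)

The two standard errors are √(0.7850×0.2150/865) = 0.01397 and √(0.6590×0.3410/1124) = 0.01414.
Because the samples are independent, SE_diff = √(0.01397² + 0.01414²) = 0.01988.
Using z* = 1.960 for 95%, ME = 1.960 × 0.01988 = 0.03896.
p̂₁ − p̂₂ = 0.1260; interval 0.1260 ± 0.03896 gives (0.087, 0.165).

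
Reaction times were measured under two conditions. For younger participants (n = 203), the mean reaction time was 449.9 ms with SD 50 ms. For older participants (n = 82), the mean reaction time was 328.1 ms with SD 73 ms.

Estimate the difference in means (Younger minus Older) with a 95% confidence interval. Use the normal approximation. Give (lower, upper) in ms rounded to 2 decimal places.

(104.57, 139.03)

Per-group SEs: s₁/√n₁ = 50/√203 = 3.5093, s₂/√n₂ = 73/√82 = 8.0615.
Unpooled SE of the difference: √(12.31518649 + 64.98778225) = 8.7922.
Margin of error = z* · SE = 1.960 × 8.7922 = 17.2327.
x̄₁ − x̄₂ = 449.9 − 328.1 = 121.8000.
CI: 121.8000 ± 17.2327 = (104.57, 139.03).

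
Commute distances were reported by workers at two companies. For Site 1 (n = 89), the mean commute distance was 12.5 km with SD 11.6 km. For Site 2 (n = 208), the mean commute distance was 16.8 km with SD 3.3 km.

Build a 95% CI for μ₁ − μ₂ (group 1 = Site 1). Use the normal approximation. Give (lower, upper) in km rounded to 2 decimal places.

Standard errors of each mean: 11.6/√89 = 1.2296 and 3.3/√208 = 0.2288.
SE(x̄₁ − x̄₂) = √(1.2296² + 0.2288²) = 1.2507 for independent samples with unequal variances.
With z* = 1.960, the margin is 1.960 × 1.2507 = 2.4514.
x̄₁ − x̄₂ = 12.5 − 16.8 = -4.3000; the interval is -4.3000 ± 2.4514 = (-6.75, -1.85).

(-6.75, -1.85)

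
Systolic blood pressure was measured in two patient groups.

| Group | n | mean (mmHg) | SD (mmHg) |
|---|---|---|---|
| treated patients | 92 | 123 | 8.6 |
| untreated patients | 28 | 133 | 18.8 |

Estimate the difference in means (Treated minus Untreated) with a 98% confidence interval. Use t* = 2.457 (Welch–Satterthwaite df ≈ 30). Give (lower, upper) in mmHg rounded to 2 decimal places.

Per-group SEs: s₁/√n₁ = 8.6/√92 = 0.8966, s₂/√n₂ = 18.8/√28 = 3.5529.
Unpooled SE of the difference: √(0.80389156 + 12.62309841) = 3.6643.
Margin of error = t* · SE = 2.457 × 3.6643 = 9.0032.
x̄₁ − x̄₂ = 123 − 133 = -10.0000.
CI: -10.0000 ± 9.0032 = (-19.00, -1.00).

(-19.00, -1.00)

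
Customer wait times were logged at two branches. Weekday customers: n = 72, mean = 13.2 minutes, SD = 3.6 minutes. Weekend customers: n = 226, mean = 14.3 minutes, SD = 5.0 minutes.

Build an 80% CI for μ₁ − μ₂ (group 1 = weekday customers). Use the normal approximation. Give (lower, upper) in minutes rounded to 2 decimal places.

SE₁ = s₁/√n₁ = 3.6/√72 = 0.4243; SE₂ = 5.0/√226 = 0.3326.
Independent samples, unequal variances: SE_diff = √(SE₁² + SE₂²) = √(0.18003049 + 0.11062276) = 0.5391.
z* = 1.282, so margin of error = 1.282 × 0.5391 = 0.6911.
Difference in means = 13.2 − 14.3 = -1.1000.
-1.1000 ± 0.6911 → (-1.79, -0.41).

(-1.79, -0.41)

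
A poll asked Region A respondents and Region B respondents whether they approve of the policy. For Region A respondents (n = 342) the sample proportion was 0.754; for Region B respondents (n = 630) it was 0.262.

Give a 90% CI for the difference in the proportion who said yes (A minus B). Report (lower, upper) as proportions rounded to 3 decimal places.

(0.444, 0.540)

SE₁ = √(p̂₁(1−p̂₁)/n₁) = √(0.7540·0.2460/342) = 0.02329; SE₂ = √(0.2620·0.7380/630) = 0.01752.
Independent samples: SE of the difference = √(SE₁² + SE₂²) = √(0.0005424241 + 0.0003069504) = 0.02914.
z* for 90% confidence is 1.645, so the margin of error is 1.645 × 0.02914 = 0.04794.
Point estimate p̂₁ − p̂₂ = 0.7540 − 0.2620 = 0.4920.
0.4920 ± 0.04794 → (0.444, 0.540).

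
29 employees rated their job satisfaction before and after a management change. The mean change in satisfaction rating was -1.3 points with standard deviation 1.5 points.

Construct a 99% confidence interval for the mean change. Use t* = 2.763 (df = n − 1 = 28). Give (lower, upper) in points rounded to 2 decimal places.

(-2.07, -0.53)

Paired design: SE = s_d/√n = 1.5/√29 = 0.2785.
t* = 2.763; margin of error = 2.763 × 0.2785 = 0.7695.
-1.3 ± 0.7695 → (-2.07, -0.53).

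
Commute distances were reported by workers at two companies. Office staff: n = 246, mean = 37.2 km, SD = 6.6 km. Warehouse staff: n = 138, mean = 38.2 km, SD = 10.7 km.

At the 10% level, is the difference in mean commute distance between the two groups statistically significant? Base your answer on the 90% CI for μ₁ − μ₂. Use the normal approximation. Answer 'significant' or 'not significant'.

Per-group SEs: s₁/√n₁ = 6.6/√246 = 0.4208, s₂/√n₂ = 10.7/√138 = 0.9108.
Unpooled SE of the difference: √(0.17707264 + 0.82955664) = 1.0033.
Margin of error = z* · SE = 1.645 × 1.0033 = 1.6504.
x̄₁ − x̄₂ = 37.2 − 38.2 = -1.0000.
CI: -1.0000 ± 1.6504 = (-2.6504, 0.6504).
The interval (-2.6504, 0.6504) contains 0, so the difference is not significant.

not significant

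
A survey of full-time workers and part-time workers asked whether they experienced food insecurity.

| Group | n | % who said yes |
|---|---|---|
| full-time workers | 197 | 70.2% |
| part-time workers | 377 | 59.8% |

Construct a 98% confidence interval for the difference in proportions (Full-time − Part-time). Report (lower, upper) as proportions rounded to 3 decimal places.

SE₁ = √(p̂₁(1−p̂₁)/n₁) = √(0.7020·0.2980/197) = 0.03259; SE₂ = √(0.5980·0.4020/377) = 0.02525.
Independent samples: SE of the difference = √(SE₁² + SE₂²) = √(0.0010621081 + 0.0006375625) = 0.04123.
z* for 98% confidence is 2.326, so the margin of error is 2.326 × 0.04123 = 0.09590.
Point estimate p̂₁ − p̂₂ = 0.7020 − 0.5980 = 0.1040.
0.1040 ± 0.09590 → (0.008, 0.200).

(0.008, 0.200)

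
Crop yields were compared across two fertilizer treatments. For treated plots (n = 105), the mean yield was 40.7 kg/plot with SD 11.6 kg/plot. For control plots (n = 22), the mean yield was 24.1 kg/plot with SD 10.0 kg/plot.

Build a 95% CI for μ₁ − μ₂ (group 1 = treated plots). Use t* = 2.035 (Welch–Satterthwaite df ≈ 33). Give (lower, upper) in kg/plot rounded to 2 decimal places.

SE₁ = s₁/√n₁ = 11.6/√105 = 1.1320; SE₂ = 10.0/√22 = 2.1320.
Independent samples, unequal variances: SE_diff = √(SE₁² + SE₂²) = √(1.281424 + 4.545424) = 2.4139.
t* = 2.035, so margin of error = 2.035 × 2.4139 = 4.9123.
Difference in means = 40.7 − 24.1 = 16.6000.
16.6000 ± 4.9123 → (11.69, 21.51).

(11.69, 21.51)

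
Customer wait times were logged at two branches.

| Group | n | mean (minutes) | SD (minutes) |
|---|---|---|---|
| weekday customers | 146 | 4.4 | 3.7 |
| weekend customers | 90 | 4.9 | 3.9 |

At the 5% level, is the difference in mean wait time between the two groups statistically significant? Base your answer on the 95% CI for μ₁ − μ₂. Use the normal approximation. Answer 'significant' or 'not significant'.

not significant

Standard errors of each mean: 3.7/√146 = 0.3062 and 3.9/√90 = 0.4111.
SE(x̄₁ − x̄₂) = √(0.3062² + 0.4111²) = 0.5126 for independent samples with unequal variances.
With z* = 1.960, the margin is 1.960 × 0.5126 = 1.0047.
x̄₁ − x̄₂ = 4.4 − 4.9 = -0.5000; the interval is -0.5000 ± 1.0047 = (-1.5047, 0.5047).
The interval (-1.5047, 0.5047) contains 0, so the difference is not significant.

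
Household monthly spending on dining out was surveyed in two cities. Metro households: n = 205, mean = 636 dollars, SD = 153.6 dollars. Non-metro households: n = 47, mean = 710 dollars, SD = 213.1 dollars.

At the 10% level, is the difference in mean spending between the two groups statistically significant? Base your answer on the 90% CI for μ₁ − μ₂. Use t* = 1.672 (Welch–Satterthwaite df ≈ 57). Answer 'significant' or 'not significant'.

SE₁ = s₁/√n₁ = 153.6/√205 = 10.7279; SE₂ = 213.1/√47 = 31.0838.
Independent samples, unequal variances: SE_diff = √(SE₁² + SE₂²) = √(115.08783841 + 966.20262244) = 32.8830.
t* = 1.672, so margin of error = 1.672 × 32.8830 = 54.9804.
Difference in means = 636 − 710 = -74.0000.
-74.0000 ± 54.9804 → (-128.9804, -19.0196).
The interval (-128.9804, -19.0196) does not contain 0, so the difference is significant.

significant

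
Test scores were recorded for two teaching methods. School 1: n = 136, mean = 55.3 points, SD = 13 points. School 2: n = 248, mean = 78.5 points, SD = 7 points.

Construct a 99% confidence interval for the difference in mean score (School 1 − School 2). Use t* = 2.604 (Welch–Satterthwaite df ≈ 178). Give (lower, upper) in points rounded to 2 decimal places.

(-26.33, -20.07)

Per-group SEs: s₁/√n₁ = 13/√136 = 1.1147, s₂/√n₂ = 7/√248 = 0.4445.
Unpooled SE of the difference: √(1.24255609 + 0.19758025) = 1.2001.
Margin of error = t* · SE = 2.604 × 1.2001 = 3.1251.
x̄₁ − x̄₂ = 55.3 − 78.5 = -23.2000.
CI: -23.2000 ± 3.1251 = (-26.33, -20.07).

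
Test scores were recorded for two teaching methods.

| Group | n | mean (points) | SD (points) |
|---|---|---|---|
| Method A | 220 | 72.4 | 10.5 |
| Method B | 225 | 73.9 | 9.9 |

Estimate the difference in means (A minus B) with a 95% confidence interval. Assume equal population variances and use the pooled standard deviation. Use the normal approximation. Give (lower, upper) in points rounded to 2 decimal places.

Pooled variance s_p² = [219·10.5² + 224·9.9²] / (220+225−2) = 104.0609, so s_p = 10.2010.
SE_diff = s_p·√(1/n₁ + 1/n₂) = 10.2010·√(1/220 + 1/225) = 0.9672.
z* = 1.960; margin = 1.960 × 0.9672 = 1.8957.
Difference = 72.4 − 73.9 = -1.5000.
-1.5000 ± 1.8957 → (-3.40, 0.40).

(-3.40, 0.40)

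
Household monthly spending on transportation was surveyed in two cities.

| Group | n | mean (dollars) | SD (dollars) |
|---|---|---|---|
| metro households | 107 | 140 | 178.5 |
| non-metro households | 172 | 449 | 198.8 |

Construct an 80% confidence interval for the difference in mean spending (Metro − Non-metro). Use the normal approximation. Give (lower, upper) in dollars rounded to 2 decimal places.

Standard errors of each mean: 178.5/√107 = 17.2562 and 198.8/√172 = 15.1584.
SE(x̄₁ − x̄₂) = √(17.2562² + 15.1584²) = 22.9685 for independent samples with unequal variances.
With z* = 1.282, the margin is 1.282 × 22.9685 = 29.4456.
x̄₁ − x̄₂ = 140 − 449 = -309.0000; the interval is -309.0000 ± 29.4456 = (-338.45, -279.55).

(-338.45, -279.55)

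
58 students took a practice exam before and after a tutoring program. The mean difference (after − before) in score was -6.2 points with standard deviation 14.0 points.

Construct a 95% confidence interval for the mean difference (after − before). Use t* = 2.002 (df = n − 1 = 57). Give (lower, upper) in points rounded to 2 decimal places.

Paired design: SE = s_d/√n = 14.0/√58 = 1.8383.
t* = 2.002; margin of error = 2.002 × 1.8383 = 3.6803.
-6.2 ± 3.6803 → (-9.88, -2.52).

(-9.88, -2.52)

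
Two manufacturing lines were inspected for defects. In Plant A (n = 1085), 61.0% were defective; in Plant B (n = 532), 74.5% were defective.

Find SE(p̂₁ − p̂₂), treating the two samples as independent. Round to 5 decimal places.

0.02401

SE₁ = √(p̂₁(1−p̂₁)/n₁) = √(0.6100·0.3900/1085) = 0.01481; SE₂ = √(0.7450·0.2550/532) = 0.01890.
Independent samples: SE of the difference = √(SE₁² + SE₂²) = √(0.0002193361 + 0.00035721) = 0.02401.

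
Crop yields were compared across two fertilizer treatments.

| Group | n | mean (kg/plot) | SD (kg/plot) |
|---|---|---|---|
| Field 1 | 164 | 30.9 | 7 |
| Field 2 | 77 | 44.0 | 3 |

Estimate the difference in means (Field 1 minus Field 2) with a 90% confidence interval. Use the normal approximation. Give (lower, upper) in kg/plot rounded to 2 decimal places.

(-14.16, -12.04)

Per-group SEs: s₁/√n₁ = 7/√164 = 0.5466, s₂/√n₂ = 3/√77 = 0.3419.
Unpooled SE of the difference: √(0.29877156 + 0.11689561) = 0.6447.
Margin of error = z* · SE = 1.645 × 0.6447 = 1.0605.
x̄₁ − x̄₂ = 30.9 − 44.0 = -13.1000.
CI: -13.1000 ± 1.0605 = (-14.16, -12.04).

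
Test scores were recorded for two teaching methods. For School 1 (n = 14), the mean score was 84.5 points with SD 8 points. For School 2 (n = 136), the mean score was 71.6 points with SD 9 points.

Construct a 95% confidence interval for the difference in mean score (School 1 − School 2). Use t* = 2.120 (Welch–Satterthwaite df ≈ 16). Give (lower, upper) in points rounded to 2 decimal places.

Standard errors of each mean: 8/√14 = 2.1381 and 9/√136 = 0.7717.
SE(x̄₁ − x̄₂) = √(2.1381² + 0.7717²) = 2.2731 for independent samples with unequal variances.
With t* = 2.120, the margin is 2.120 × 2.2731 = 4.8190.
x̄₁ − x̄₂ = 84.5 − 71.6 = 12.9000; the interval is 12.9000 ± 4.8190 = (8.08, 17.72).

(8.08, 17.72)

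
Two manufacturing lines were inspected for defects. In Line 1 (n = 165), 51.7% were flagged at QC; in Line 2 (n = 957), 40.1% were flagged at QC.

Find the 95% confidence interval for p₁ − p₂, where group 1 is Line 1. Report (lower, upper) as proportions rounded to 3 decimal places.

(0.034, 0.198)

Each SE is √(p̂(1−p̂)/n): √(0.5170·0.4830/165) = 0.03890 and √(0.4010·0.5990/957) = 0.01584.
SE(p̂₁ − p̂₂) = √(SE₁² + SE₂²) = √(0.00151321 + 0.0002509056) = 0.04200, since the two samples are independent.
At 95% confidence z* = 1.960; margin = 1.960 × 0.04200 = 0.08232.
The difference is 0.5170 − 0.4010 = 0.1160, so the interval is 0.1160 ± 0.08232 = (0.034, 0.198).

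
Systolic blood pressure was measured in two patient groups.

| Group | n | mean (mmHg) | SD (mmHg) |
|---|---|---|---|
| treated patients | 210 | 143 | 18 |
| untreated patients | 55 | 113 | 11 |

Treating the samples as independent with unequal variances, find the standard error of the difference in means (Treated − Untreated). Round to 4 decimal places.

1.9346

Standard errors of each mean: 18/√210 = 1.2421 and 11/√55 = 1.4832.
SE(x̄₁ − x̄₂) = √(1.2421² + 1.4832²) = 1.9346 for independent samples with unequal variances.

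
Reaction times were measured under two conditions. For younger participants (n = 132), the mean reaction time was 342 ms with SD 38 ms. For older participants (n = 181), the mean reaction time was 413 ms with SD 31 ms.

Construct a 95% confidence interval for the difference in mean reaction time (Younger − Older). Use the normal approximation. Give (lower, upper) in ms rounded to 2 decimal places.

Standard errors of each mean: 38/√132 = 3.3075 and 31/√181 = 2.3042.
SE(x̄₁ − x̄₂) = √(3.3075² + 2.3042²) = 4.0310 for independent samples with unequal variances.
With z* = 1.960, the margin is 1.960 × 4.0310 = 7.9008.
x̄₁ − x̄₂ = 342 − 413 = -71.0000; the interval is -71.0000 ± 7.9008 = (-78.90, -63.10).

(-78.90, -63.10)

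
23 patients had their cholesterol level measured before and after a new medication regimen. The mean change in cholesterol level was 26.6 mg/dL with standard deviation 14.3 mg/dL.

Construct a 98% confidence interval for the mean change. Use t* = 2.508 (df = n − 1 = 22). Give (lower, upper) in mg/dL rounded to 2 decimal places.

This is a matched-pairs design, so SE = s_d/√n = 14.3/√23 = 2.9818.
Margin = 2.508 × 2.9818 = 7.4784; the interval is 26.6 ± 7.4784 = (19.12, 34.08).

(19.12, 34.08)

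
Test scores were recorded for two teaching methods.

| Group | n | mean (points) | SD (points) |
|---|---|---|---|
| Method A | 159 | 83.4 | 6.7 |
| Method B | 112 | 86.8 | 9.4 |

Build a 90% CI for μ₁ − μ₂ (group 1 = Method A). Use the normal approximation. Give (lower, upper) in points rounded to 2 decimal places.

(-5.10, -1.70)

Per-group SEs: s₁/√n₁ = 6.7/√159 = 0.5313, s₂/√n₂ = 9.4/√112 = 0.8882.
Unpooled SE of the difference: √(0.28227969 + 0.78889924) = 1.0350.
Margin of error = z* · SE = 1.645 × 1.0350 = 1.7026.
x̄₁ − x̄₂ = 83.4 − 86.8 = -3.4000.
CI: -3.4000 ± 1.7026 = (-5.10, -1.70).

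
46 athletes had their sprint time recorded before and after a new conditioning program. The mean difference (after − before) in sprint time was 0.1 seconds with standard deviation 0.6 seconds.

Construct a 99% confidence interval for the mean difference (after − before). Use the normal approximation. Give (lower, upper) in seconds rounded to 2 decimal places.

(-0.13, 0.33)

This is a matched-pairs design, so SE = s_d/√n = 0.6/√46 = 0.0885.
Margin = 2.576 × 0.0885 = 0.2280; the interval is 0.1 ± 0.2280 = (-0.13, 0.33).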